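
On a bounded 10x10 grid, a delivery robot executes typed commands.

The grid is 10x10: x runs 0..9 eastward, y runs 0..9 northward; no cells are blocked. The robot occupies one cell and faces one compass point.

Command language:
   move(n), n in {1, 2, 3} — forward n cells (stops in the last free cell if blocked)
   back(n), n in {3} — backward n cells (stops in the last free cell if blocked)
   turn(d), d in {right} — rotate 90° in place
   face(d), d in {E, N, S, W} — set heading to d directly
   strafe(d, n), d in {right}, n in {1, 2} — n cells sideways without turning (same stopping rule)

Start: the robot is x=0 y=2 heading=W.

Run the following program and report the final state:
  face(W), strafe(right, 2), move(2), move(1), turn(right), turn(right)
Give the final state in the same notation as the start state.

x=0 y=4 heading=E

begin: x=0 y=2 heading=W
step 1 (face(W)): x=0 y=2 heading=W
step 2 (strafe(right, 2)): x=0 y=4 heading=W
step 3 (move(2)): x=0 y=4 heading=W
step 4 (move(1)): x=0 y=4 heading=W
step 5 (turn(right)): x=0 y=4 heading=N
step 6 (turn(right)): x=0 y=4 heading=E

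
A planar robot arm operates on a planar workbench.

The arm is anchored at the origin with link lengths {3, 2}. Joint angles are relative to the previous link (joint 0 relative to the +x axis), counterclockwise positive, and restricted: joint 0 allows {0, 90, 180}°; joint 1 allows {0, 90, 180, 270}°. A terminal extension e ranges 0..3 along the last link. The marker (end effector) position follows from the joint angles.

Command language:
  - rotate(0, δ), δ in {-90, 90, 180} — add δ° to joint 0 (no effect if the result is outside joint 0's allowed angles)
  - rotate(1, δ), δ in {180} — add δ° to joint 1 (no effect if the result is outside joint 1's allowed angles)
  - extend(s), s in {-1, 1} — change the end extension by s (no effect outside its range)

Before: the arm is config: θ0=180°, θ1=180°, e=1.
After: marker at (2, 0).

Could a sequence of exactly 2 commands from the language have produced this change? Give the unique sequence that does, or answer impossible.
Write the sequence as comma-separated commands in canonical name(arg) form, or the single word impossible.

extend(1), extend(1)

from: config: θ0=180°, θ1=180°, e=1
1. extend(1) → config: θ0=180°, θ1=180°, e=2
2. extend(1) → config: θ0=180°, θ1=180°, e=3
all 36 alternatives checked — unique.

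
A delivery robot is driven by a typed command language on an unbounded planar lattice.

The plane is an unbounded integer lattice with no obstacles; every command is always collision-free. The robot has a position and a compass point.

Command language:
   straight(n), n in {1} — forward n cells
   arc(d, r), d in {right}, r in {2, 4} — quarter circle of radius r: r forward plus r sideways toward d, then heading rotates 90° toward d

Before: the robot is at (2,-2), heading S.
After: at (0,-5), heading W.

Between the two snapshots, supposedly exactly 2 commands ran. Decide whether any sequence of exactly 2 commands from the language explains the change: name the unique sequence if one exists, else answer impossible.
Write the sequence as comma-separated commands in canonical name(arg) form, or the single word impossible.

key: position moved to (0,-5) AND the heading swung to W — translation plus rotation needed
begin: at (2,-2), heading S
step 1 (straight(1)): at (2,-3), heading S
step 2 (arc(right, 2)): at (0,-5), heading W
all 9 alternatives checked — unique.

straight(1), arc(right, 2)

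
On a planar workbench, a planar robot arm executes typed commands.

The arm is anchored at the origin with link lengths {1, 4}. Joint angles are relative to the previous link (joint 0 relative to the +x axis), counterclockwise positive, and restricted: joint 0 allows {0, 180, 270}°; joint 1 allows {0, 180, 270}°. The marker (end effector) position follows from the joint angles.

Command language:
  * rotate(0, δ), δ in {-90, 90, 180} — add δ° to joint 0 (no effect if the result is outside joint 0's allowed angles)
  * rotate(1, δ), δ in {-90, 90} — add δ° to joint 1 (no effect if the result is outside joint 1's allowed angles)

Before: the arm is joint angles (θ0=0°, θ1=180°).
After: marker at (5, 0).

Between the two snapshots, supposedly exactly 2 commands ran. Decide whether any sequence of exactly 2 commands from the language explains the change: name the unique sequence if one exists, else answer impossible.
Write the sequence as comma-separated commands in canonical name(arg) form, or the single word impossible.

from: joint angles (θ0=0°, θ1=180°)
step 1 (rotate(1, 90)): joint angles (θ0=0°, θ1=270°)
step 2 (rotate(1, 90)): joint angles (θ0=0°, θ1=0°)
all 25 alternatives checked — unique.

rotate(1, 90), rotate(1, 90)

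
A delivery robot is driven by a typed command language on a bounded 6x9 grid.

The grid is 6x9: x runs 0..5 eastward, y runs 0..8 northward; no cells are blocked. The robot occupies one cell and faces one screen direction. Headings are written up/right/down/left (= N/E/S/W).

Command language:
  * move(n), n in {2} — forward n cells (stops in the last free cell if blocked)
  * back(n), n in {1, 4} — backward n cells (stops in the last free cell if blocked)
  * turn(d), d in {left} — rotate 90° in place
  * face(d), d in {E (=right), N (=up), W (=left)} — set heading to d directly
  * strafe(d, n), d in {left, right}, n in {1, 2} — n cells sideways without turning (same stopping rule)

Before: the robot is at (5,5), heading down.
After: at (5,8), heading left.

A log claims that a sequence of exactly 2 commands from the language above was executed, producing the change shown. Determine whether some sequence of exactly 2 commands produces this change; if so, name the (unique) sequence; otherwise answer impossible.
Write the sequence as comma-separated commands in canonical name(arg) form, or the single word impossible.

key: cell and facing (now W) both changed — the 2 commands mix motion and turning
initial: at (5,5), heading down
step 1 (back(4)): at (5,8), heading down
step 2 (face(W)): at (5,8), heading left
no other 2-command option fits: unique.

back(4), face(W)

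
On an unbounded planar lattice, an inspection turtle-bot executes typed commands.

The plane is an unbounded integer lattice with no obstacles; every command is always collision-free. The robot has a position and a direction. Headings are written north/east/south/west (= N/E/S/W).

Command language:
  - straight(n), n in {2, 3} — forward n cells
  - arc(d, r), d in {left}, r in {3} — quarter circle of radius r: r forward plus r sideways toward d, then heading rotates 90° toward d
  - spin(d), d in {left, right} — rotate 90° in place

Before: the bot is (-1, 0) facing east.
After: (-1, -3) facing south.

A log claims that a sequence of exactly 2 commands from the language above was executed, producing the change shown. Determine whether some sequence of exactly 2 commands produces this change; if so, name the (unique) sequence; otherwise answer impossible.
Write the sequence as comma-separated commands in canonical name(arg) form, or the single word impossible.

spin(right), straight(3)

key: position moved to (-1,-3) AND the heading swung to S — translation plus rotation needed
initial: (-1, 0) facing east
t=1 spin(right) ⇒ (-1, 0) facing south
t=2 straight(3) ⇒ (-1, -3) facing south
no other 2-command option fits: unique.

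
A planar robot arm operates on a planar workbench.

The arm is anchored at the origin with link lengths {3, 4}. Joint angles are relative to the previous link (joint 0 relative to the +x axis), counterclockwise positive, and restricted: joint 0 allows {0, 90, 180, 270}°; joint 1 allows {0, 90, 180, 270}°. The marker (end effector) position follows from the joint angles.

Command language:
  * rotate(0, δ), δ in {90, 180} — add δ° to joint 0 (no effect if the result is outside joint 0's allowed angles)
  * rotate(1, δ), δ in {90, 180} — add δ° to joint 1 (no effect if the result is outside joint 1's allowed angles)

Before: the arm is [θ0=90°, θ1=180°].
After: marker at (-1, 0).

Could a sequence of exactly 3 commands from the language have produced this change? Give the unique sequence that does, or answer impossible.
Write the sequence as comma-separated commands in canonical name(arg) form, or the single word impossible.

begin: [θ0=90°, θ1=180°]
[1] after rotate(0, 90): [θ0=180°, θ1=180°]
[2] after rotate(0, 90): [θ0=270°, θ1=180°]
[3] after rotate(0, 90): [θ0=0°, θ1=180°]
all 64 alternatives checked — unique.

rotate(0, 90), rotate(0, 90), rotate(0, 90)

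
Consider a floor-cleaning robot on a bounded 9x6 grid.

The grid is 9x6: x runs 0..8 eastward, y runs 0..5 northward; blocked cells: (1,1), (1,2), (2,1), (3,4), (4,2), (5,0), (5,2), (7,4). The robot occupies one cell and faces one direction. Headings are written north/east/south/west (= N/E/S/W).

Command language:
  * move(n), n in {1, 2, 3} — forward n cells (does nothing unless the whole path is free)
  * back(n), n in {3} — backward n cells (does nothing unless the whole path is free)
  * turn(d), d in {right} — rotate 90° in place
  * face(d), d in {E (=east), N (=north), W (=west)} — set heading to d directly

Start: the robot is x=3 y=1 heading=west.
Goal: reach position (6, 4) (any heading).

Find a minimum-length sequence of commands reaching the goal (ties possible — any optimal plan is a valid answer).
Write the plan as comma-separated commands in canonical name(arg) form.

initial: x=3 y=1 heading=west
step 1 (back(3)): x=6 y=1 heading=west
step 2 (turn(right)): x=6 y=1 heading=north
step 3 (move(3)): x=6 y=4 heading=north
minimal: 3 command(s), checked below 3.

back(3), turn(right), move(3)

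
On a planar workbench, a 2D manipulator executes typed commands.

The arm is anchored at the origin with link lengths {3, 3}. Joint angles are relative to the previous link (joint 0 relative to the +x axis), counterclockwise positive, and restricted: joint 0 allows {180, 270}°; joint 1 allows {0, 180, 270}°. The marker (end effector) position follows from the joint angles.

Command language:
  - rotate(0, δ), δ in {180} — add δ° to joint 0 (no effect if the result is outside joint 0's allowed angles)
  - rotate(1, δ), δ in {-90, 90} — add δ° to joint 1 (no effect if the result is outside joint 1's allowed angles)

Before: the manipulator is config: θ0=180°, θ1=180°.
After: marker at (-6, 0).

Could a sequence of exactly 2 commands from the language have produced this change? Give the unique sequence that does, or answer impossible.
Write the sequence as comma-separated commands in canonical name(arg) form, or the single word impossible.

rotate(1, 90), rotate(1, 90)

from: config: θ0=180°, θ1=180°
step 1 (rotate(1, 90)): config: θ0=180°, θ1=270°
step 2 (rotate(1, 90)): config: θ0=180°, θ1=0°
uniquely the one of 9 2-step routes that fits.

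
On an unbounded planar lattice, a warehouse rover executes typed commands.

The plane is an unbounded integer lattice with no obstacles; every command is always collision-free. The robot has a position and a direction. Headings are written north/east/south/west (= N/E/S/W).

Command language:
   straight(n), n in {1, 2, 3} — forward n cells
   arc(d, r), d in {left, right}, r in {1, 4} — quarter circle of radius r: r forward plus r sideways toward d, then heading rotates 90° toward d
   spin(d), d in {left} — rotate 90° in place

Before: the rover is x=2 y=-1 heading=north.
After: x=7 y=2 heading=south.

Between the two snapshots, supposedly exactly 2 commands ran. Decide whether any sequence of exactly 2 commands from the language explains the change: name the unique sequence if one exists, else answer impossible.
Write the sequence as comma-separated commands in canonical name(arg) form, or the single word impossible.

arc(right, 4), arc(right, 1)

key: cell and facing (now S) both changed — the 2 commands mix motion and turning
start: x=2 y=-1 heading=north
step 1 (arc(right, 4)): x=6 y=3 heading=east
step 2 (arc(right, 1)): x=7 y=2 heading=south
uniquely the one of 64 2-step routes that fits.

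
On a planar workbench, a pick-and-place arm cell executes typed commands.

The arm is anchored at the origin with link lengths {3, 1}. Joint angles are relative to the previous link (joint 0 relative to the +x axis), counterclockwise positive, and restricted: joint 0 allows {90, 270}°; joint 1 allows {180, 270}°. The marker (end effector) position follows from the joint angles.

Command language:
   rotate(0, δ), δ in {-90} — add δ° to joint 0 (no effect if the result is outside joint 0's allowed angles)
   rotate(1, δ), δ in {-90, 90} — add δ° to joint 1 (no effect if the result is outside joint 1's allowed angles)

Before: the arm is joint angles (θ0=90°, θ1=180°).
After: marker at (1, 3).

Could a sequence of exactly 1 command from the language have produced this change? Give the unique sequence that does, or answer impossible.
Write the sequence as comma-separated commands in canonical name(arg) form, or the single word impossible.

rotate(1, 90)

begin: joint angles (θ0=90°, θ1=180°)
1. rotate(1, 90) → joint angles (θ0=90°, θ1=270°)
uniquely the one of 3 1-step routes that fits.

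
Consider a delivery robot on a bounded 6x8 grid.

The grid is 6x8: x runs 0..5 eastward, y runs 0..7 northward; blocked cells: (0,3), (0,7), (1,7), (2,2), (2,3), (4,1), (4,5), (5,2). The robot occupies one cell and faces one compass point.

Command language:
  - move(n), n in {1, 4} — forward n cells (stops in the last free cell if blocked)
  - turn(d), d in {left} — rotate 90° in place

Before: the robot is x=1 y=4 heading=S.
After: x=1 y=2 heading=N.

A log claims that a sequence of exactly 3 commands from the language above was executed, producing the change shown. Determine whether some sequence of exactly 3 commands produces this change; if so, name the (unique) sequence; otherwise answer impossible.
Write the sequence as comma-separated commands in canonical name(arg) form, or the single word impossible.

impossible

all 27 sequences checked — none match.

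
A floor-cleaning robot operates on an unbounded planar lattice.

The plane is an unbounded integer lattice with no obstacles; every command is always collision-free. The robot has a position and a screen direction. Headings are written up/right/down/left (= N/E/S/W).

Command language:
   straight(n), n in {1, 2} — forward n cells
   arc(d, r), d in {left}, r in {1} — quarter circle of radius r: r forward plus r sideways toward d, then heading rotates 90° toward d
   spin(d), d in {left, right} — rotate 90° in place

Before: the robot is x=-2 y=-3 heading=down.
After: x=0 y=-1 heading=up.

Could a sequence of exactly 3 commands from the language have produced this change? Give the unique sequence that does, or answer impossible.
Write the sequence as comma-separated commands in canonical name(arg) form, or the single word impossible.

key: running straight(2) before arc(left, 1) would end elsewhere — order is forced
start: x=-2 y=-3 heading=down
1. arc(left, 1) → x=-1 y=-4 heading=right
2. arc(left, 1) → x=0 y=-3 heading=up
3. straight(2) → x=0 y=-1 heading=up
uniquely the one of 125 3-step routes that fits.

arc(left, 1), arc(left, 1), straight(2)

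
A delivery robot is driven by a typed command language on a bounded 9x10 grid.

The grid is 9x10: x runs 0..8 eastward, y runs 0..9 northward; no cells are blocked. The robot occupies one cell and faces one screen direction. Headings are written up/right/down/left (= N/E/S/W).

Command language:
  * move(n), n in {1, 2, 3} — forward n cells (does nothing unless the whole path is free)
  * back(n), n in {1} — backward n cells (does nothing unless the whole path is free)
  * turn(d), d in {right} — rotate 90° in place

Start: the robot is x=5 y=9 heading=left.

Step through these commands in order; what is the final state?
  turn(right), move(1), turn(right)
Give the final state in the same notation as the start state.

x=5 y=9 heading=right

t0: x=5 y=9 heading=left
[1] after turn(right): x=5 y=9 heading=up
[2] after move(1): x=5 y=9 heading=up
[3] after turn(right): x=5 y=9 heading=right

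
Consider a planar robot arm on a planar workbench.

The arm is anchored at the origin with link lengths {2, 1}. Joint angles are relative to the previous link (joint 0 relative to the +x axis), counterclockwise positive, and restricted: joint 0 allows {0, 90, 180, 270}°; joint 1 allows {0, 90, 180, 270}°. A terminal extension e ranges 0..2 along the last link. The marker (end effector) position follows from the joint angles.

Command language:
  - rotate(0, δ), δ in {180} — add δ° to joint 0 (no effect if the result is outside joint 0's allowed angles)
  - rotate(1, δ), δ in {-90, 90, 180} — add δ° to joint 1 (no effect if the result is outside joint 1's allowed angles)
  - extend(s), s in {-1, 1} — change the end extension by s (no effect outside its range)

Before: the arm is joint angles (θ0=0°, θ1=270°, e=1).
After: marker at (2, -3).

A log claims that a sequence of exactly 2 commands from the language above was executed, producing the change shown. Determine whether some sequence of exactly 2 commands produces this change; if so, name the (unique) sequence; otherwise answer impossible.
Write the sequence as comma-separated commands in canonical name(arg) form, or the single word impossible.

extend(1), extend(1)

start: joint angles (θ0=0°, θ1=270°, e=1)
step 1 (extend(1)): joint angles (θ0=0°, θ1=270°, e=2)
step 2 (extend(1)): joint angles (θ0=0°, θ1=270°, e=2)
no rival 2-sequence matches.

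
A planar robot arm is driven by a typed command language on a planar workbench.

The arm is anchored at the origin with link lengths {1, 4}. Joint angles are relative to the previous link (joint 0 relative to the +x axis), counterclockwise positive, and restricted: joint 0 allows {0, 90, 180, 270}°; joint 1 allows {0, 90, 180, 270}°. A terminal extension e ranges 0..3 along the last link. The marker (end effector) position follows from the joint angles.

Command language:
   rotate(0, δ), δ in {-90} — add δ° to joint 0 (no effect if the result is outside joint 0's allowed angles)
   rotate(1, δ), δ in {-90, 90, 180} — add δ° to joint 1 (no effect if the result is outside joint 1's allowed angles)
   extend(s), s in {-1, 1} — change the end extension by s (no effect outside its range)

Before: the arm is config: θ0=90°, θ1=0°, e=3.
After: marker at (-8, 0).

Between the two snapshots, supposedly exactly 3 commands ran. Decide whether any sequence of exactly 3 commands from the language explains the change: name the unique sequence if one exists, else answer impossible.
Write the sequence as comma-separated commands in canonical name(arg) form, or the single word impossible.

rotate(0, -90), rotate(0, -90), rotate(0, -90)

t0: config: θ0=90°, θ1=0°, e=3
step 1 (rotate(0, -90)): config: θ0=0°, θ1=0°, e=3
step 2 (rotate(0, -90)): config: θ0=270°, θ1=0°, e=3
step 3 (rotate(0, -90)): config: θ0=180°, θ1=0°, e=3
uniquely the one of 216 3-step routes that fits.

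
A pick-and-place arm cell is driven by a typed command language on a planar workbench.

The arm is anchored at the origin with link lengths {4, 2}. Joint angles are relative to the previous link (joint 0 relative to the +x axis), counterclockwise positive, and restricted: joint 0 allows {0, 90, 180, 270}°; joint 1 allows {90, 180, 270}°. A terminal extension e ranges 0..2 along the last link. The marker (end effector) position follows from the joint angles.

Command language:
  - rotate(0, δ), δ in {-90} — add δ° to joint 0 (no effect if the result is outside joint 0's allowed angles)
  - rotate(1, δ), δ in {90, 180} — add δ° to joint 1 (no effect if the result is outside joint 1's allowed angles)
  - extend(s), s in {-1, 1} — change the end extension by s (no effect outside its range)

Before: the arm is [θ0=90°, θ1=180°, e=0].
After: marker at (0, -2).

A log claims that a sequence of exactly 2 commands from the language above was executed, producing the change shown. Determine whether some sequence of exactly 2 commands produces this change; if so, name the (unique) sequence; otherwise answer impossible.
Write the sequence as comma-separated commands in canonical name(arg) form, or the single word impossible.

t0: [θ0=90°, θ1=180°, e=0]
step 1 (rotate(0, -90)): [θ0=0°, θ1=180°, e=0]
step 2 (rotate(0, -90)): [θ0=270°, θ1=180°, e=0]
no rival 2-sequence matches.

rotate(0, -90), rotate(0, -90)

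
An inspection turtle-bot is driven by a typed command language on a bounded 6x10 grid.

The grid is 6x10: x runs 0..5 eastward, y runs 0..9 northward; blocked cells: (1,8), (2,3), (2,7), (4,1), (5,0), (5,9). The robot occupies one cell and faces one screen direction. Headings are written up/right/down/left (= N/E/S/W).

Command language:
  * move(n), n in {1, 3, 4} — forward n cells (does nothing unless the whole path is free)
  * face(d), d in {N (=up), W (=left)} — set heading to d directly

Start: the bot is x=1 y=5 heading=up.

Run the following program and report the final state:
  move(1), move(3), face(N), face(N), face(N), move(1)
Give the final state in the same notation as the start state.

t0: x=1 y=5 heading=up
step 1 (move(1)): x=1 y=6 heading=up
step 2 (move(3)): x=1 y=6 heading=up
step 3 (face(N)): x=1 y=6 heading=up
step 4 (face(N)): x=1 y=6 heading=up
step 5 (face(N)): x=1 y=6 heading=up
step 6 (move(1)): x=1 y=7 heading=up

x=1 y=7 heading=up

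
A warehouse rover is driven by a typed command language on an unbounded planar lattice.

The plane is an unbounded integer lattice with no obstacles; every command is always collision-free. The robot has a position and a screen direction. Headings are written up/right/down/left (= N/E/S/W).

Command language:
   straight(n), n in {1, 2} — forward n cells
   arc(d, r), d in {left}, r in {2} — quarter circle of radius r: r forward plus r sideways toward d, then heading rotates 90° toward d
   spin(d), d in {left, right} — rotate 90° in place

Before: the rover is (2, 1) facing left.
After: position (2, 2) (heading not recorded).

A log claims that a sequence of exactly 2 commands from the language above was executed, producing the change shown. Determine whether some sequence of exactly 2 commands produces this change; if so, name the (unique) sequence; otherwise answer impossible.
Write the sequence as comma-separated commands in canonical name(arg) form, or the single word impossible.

key: order matters: swapping spin(right) and straight(1) lands elsewhere
begin: (2, 1) facing left
t=1 spin(right) ⇒ (2, 1) facing up
t=2 straight(1) ⇒ (2, 2) facing up
no other 2-command option fits: unique.

spin(right), straight(1)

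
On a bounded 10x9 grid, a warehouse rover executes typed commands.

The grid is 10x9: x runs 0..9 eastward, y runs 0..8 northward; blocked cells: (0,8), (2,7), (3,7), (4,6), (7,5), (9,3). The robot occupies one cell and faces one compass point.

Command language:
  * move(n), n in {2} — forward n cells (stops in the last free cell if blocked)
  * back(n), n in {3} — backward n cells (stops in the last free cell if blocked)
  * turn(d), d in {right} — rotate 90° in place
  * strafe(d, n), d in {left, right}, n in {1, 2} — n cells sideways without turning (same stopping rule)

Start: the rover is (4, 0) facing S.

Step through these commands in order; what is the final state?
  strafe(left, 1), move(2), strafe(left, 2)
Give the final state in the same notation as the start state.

initial: (4, 0) facing S
step 1 (strafe(left, 1)): (5, 0) facing S
step 2 (move(2)): (5, 0) facing S
step 3 (strafe(left, 2)): (7, 0) facing S

(7, 0) facing S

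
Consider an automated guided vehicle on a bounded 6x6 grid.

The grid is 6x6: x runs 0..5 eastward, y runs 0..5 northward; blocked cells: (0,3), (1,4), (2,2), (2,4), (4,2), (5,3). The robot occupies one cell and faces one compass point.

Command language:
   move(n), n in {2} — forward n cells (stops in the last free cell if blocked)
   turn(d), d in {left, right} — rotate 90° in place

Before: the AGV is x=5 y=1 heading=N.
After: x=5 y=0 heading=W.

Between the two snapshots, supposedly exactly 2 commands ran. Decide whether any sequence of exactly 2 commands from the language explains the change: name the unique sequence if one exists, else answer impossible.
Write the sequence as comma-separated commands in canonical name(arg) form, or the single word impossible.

checked all 2-command options: none fits.

impossible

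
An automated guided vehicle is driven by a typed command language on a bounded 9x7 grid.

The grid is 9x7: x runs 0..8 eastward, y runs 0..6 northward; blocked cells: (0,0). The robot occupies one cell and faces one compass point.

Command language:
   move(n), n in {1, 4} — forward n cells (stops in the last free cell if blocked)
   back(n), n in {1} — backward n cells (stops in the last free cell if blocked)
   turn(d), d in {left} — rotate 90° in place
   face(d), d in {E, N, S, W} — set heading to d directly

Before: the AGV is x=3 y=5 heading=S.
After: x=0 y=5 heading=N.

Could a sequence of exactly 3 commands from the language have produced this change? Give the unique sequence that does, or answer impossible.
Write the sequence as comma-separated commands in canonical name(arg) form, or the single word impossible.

key: order matters: swapping face(W) and face(N) lands elsewhere
begin: x=3 y=5 heading=S
[1] after face(W): x=3 y=5 heading=W
[2] after move(4): x=0 y=5 heading=W
[3] after face(N): x=0 y=5 heading=N
uniquely the one of 512 3-step routes that fits.

face(W), move(4), face(N)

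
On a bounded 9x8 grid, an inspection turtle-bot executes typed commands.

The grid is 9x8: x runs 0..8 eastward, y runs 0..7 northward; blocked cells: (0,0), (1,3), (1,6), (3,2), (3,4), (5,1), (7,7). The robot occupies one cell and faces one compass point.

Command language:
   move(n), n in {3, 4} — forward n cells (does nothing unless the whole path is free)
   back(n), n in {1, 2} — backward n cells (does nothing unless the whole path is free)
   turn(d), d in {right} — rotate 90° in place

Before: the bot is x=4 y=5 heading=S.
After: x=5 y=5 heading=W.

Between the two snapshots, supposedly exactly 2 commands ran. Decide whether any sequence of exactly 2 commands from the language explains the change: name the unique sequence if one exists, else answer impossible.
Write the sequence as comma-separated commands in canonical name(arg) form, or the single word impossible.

key: position moved to (5,5) AND the heading swung to W — translation plus rotation needed
start: x=4 y=5 heading=S
[1] after turn(right): x=4 y=5 heading=W
[2] after back(1): x=5 y=5 heading=W
no rival 2-sequence matches.

turn(right), back(1)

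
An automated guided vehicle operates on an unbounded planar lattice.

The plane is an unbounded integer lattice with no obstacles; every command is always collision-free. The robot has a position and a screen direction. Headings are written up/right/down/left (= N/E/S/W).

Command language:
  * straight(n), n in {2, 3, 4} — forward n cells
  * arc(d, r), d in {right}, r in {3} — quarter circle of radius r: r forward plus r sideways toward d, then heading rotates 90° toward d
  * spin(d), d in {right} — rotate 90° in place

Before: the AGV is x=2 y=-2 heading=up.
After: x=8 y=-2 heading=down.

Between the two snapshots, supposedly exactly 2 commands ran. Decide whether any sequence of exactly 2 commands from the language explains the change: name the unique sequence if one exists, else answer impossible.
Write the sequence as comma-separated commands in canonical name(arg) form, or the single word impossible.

arc(right, 3), arc(right, 3)

key: position moved to (8,-2) AND the heading swung to S — translation plus rotation needed
t0: x=2 y=-2 heading=up
[1] after arc(right, 3): x=5 y=1 heading=right
[2] after arc(right, 3): x=8 y=-2 heading=down
uniquely the one of 25 2-step routes that fits.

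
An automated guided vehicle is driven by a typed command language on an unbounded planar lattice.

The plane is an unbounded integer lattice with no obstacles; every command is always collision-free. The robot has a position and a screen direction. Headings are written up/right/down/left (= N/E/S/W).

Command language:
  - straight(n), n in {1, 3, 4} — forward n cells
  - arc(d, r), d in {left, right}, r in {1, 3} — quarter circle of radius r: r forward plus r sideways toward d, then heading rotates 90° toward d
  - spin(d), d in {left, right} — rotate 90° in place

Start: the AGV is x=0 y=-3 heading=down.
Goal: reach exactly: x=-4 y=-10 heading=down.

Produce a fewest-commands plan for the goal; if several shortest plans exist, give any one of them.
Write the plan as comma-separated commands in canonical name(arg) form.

arc(right, 1), arc(left, 3), straight(3)

t0: x=0 y=-3 heading=down
t=1 arc(right, 1) ⇒ x=-1 y=-4 heading=left
t=2 arc(left, 3) ⇒ x=-4 y=-7 heading=down
t=3 straight(3) ⇒ x=-4 y=-10 heading=down
shorter routes all fall short; 3 is best.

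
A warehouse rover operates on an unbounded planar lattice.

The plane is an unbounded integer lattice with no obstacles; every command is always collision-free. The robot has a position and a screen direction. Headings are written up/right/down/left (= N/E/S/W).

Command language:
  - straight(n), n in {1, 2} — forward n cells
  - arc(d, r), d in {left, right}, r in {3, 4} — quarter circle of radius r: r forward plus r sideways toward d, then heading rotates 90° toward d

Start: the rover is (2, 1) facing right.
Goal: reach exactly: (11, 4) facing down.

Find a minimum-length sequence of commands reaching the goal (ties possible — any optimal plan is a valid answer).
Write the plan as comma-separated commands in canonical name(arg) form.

arc(left, 3), arc(right, 3), arc(right, 3)

start: (2, 1) facing right
step 1 (arc(left, 3)): (5, 4) facing up
step 2 (arc(right, 3)): (8, 7) facing right
step 3 (arc(right, 3)): (11, 4) facing down
minimal: 3 command(s), checked below 3.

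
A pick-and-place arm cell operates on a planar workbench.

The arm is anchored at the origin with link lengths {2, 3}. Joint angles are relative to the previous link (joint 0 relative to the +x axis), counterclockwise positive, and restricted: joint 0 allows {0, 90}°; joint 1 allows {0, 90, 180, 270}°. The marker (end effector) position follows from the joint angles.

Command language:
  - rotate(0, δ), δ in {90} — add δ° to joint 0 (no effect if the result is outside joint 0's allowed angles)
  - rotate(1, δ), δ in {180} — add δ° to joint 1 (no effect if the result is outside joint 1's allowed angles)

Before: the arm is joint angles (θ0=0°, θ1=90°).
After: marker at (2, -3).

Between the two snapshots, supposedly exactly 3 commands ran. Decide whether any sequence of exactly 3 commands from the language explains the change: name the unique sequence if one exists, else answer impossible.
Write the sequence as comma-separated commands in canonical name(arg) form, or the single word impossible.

t0: joint angles (θ0=0°, θ1=90°)
step 1 (rotate(1, 180)): joint angles (θ0=0°, θ1=270°)
step 2 (rotate(1, 180)): joint angles (θ0=0°, θ1=90°)
step 3 (rotate(1, 180)): joint angles (θ0=0°, θ1=270°)
all 8 alternatives checked — unique.

rotate(1, 180), rotate(1, 180), rotate(1, 180)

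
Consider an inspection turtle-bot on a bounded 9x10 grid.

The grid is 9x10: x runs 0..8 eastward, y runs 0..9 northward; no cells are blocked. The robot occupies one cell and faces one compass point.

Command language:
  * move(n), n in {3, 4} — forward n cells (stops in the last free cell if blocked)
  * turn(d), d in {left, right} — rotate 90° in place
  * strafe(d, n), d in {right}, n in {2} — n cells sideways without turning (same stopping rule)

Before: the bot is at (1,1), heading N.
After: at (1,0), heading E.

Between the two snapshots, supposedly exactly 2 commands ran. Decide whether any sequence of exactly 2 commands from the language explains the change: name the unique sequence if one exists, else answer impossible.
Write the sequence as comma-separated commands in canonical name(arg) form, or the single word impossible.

key: cell and facing (now E) both changed — the 2 commands mix motion and turning
from: at (1,1), heading N
step 1 (turn(right)): at (1,1), heading E
step 2 (strafe(right, 2)): at (1,0), heading E
no other 2-command option fits: unique.

turn(right), strafe(right, 2)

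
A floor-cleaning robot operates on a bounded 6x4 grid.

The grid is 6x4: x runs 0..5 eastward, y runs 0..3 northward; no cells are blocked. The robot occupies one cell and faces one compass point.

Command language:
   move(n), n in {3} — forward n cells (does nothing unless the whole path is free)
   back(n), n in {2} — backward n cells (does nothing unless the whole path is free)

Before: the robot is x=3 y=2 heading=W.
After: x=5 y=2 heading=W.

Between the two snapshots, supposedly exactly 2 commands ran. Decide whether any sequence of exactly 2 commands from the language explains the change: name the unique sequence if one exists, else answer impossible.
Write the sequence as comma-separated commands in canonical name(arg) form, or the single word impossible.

back(2), back(2)

key: heading stays W — no command in the sequence turns
begin: x=3 y=2 heading=W
step 1 (back(2)): x=5 y=2 heading=W
step 2 (back(2)): x=5 y=2 heading=W
uniquely the one of 4 2-step routes that fits.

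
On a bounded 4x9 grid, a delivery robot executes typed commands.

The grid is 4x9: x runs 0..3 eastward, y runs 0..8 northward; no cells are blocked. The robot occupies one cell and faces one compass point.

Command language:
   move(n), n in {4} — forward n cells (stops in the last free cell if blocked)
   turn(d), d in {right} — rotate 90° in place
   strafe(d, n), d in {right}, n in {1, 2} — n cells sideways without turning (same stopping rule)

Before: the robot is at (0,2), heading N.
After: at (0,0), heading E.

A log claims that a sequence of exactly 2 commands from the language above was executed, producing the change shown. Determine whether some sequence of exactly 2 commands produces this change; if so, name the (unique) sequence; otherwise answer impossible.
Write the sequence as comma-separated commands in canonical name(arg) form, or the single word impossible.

turn(right), strafe(right, 2)

key: order matters: swapping turn(right) and strafe(right, 2) lands elsewhere
from: at (0,2), heading N
[1] after turn(right): at (0,2), heading E
[2] after strafe(right, 2): at (0,0), heading E
uniquely the one of 16 2-step routes that fits.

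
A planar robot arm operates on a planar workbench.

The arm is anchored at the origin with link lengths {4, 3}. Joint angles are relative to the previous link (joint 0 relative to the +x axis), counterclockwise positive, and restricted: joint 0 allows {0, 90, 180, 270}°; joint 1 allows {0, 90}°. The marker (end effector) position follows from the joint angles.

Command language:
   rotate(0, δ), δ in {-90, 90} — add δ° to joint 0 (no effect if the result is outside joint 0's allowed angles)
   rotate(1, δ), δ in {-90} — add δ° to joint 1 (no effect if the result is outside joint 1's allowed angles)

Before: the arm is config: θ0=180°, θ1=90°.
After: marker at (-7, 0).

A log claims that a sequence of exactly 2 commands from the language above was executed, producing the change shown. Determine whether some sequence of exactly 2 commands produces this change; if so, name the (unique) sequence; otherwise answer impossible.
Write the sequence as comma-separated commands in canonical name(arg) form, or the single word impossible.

begin: config: θ0=180°, θ1=90°
[1] after rotate(1, -90): config: θ0=180°, θ1=0°
[2] after rotate(1, -90): config: θ0=180°, θ1=0°
no other 2-command option fits: unique.

rotate(1, -90), rotate(1, -90)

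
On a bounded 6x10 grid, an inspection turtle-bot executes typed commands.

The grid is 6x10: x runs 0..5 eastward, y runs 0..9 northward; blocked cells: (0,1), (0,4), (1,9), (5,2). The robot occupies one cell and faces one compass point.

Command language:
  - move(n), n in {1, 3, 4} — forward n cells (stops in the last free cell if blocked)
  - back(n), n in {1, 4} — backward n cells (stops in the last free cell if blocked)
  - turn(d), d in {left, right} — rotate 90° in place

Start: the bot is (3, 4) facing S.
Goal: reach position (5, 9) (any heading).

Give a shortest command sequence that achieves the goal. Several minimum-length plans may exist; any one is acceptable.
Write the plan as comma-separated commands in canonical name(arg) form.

initial: (3, 4) facing S
step 1 (back(1)): (3, 5) facing S
step 2 (back(4)): (3, 9) facing S
step 3 (turn(left)): (3, 9) facing E
step 4 (move(4)): (5, 9) facing E
nothing shorter than 4 reaches the goal.

back(1), back(4), turn(left), move(4)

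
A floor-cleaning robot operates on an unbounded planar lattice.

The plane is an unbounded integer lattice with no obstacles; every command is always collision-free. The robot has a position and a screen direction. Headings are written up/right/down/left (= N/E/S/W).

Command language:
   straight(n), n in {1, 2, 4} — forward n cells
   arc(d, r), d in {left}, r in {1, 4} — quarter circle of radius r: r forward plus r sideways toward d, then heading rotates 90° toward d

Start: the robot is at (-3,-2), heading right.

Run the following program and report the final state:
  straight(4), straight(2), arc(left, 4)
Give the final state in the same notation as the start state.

t0: at (-3,-2), heading right
1. straight(4) → at (1,-2), heading right
2. straight(2) → at (3,-2), heading right
3. arc(left, 4) → at (7,2), heading up

at (7,2), heading up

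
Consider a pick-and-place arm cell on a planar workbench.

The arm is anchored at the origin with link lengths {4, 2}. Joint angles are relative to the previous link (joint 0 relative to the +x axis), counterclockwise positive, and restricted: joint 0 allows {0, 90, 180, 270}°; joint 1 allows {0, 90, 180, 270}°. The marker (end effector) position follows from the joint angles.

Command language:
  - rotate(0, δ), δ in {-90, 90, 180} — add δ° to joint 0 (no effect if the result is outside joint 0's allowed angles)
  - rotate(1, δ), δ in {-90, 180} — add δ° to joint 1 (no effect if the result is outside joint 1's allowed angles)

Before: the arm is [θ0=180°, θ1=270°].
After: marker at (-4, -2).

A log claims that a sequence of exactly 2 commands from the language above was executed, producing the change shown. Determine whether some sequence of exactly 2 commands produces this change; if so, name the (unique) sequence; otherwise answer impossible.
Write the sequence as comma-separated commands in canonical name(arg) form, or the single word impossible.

rotate(1, -90), rotate(1, -90)

start: [θ0=180°, θ1=270°]
[1] after rotate(1, -90): [θ0=180°, θ1=180°]
[2] after rotate(1, -90): [θ0=180°, θ1=90°]
all 25 alternatives checked — unique.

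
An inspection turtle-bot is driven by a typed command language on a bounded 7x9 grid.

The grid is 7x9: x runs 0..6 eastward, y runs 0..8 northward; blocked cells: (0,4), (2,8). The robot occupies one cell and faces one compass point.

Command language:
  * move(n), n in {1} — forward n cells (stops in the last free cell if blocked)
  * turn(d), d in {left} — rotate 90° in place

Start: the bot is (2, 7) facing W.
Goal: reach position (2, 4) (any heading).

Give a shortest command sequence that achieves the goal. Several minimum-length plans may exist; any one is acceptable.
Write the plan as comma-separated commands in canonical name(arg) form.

turn(left), move(1), move(1), move(1)

t0: (2, 7) facing W
step 1 (turn(left)): (2, 7) facing S
step 2 (move(1)): (2, 6) facing S
step 3 (move(1)): (2, 5) facing S
step 4 (move(1)): (2, 4) facing S
shorter routes all fall short; 4 is best.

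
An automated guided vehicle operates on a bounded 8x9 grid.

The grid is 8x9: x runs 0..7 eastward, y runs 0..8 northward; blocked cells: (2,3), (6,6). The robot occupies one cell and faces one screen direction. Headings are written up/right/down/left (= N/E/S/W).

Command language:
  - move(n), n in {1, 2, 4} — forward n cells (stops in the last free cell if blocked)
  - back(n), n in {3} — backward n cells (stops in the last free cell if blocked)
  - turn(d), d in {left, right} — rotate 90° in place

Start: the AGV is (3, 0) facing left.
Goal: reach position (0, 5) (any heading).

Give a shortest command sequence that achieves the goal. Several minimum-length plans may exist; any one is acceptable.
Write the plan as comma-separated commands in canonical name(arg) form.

initial: (3, 0) facing left
step 1 (move(4)): (0, 0) facing left
step 2 (turn(right)): (0, 0) facing up
step 3 (move(4)): (0, 4) facing up
step 4 (move(1)): (0, 5) facing up
minimal: 4 command(s), checked below 4.

move(4), turn(right), move(4), move(1)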